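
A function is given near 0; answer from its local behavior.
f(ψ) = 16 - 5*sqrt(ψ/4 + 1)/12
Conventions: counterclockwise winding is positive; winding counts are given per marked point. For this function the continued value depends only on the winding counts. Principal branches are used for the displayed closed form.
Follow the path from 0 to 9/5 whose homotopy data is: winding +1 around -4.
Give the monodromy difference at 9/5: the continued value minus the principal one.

The rational part is single-valued and drops out of the difference; each branch term changes only by its own monodromy.
(-5/12)*sqrt(1 - ψ/(-4)): winding +1 is odd, the square root flips sign, contributing -2*(-5/12)*sqrt(1 - (9/5)/(-4)) = -2*(-5/12)*sqrt(29/20) = (1/12)*sqrt(145).
Summing the contributions at ψ = 9/5 gives (1/12)*sqrt(145).

Continued minus principal equals (1/12)*sqrt(145).


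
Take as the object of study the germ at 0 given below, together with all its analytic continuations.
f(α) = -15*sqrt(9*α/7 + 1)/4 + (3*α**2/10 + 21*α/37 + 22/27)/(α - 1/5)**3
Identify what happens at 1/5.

The point is a pole of order 3.

The denominator factor α - 1/5 vanishes at 1/5 and appears to the power 3; the numerator there equals 234847/249750, nonzero, and no other factor vanishes.
The branch terms are analytic at this point.
Hence a pole whose order is the multiplicity, 3.


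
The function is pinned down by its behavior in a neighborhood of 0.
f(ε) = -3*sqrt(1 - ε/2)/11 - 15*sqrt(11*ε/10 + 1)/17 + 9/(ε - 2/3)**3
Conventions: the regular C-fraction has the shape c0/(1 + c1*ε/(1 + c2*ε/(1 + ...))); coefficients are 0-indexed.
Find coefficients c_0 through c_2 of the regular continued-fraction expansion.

Taylor coefficients (expand at 0): a_0 = -47169/1496, a_1 = -410217/2992, a_2 = -6132411/14960.
c0 = a_0 = -47169/1496. Peel one level at a time: if S = 1 + c*ε/S' with S'(0) = 1, then c is the ε-coefficient of S and S' = c*ε/(S - 1).
S_1 = c0/f = 1 + (-136739/31446)*ε + (29207838503/4944254580)*ε^2 + ...; c1 = -136739/31446.
S_2 = c1*ε/(S_1 - 1) = 1 + (29207838503/21499472970)*ε + ...; c2 = 29207838503/21499472970.

The regular C-fraction coefficients are [-47169/1496, -136739/31446, 29207838503/21499472970].


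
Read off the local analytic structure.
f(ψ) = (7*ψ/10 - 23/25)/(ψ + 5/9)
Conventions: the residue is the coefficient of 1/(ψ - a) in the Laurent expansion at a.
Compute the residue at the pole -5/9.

The residue is -589/450.

At the order-1 pole -5/9 set g(ψ) = (ψ - (-5/9))*f(ψ) = 7*ψ/10 - 23/25.
Simple pole: residue = g(a) at a = -5/9, which is -589/450.


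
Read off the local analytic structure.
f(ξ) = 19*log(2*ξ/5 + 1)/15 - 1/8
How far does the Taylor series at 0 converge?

Branch term (19/15)*log(1 - ξ/(-5/2)): its argument vanishes at ξ = -5/2, a logarithmic branch point, modulus 5/2.
The radius of convergence is the smallest modulus among the singular points: 5/2.

The radius of convergence is 5/2.


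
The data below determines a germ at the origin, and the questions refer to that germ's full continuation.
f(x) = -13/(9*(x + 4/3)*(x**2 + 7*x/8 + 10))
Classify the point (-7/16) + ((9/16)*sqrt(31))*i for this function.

The denominator factor x**2 + 7*x/8 + 10 vanishes at (-7/16) + ((9/16)*sqrt(31))*i and appears to the power 1; the numerator there equals -13/9, nonzero, and no other factor vanishes.
Hence a pole whose order is the multiplicity, 1.

The point is a pole of order 1.


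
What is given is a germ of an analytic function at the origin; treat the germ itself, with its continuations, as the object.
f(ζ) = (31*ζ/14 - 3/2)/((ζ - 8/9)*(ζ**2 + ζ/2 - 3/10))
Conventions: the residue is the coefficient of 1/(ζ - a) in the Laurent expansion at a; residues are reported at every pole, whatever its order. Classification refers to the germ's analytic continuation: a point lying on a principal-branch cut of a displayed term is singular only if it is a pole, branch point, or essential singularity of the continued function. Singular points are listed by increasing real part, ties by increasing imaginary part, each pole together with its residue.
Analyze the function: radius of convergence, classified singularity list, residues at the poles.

Radius of convergence at 0: -1/4 + (1/20)*sqrt(145).
At -1/4 - (1/20)*sqrt(145): a pole of order 1; residue -2655/10598 - (4977/43906)*sqrt(145).
At -1/4 + (1/20)*sqrt(145): a pole of order 1; residue -2655/10598 + (4977/43906)*sqrt(145).
At 8/9: a pole of order 1; residue 2655/5299.

Denominator factor (ζ**2 + ζ/2 - 3/10): discriminant 29/20, real irrational roots -1/4 + (1/20)*sqrt(145) and -1/4 - (1/20)*sqrt(145); poles of order 1, moduli -1/4 + (1/20)*sqrt(145) and 1/4 + (1/20)*sqrt(145).
Denominator factor (ζ - 8/9): pole of order 1 at 8/9, modulus 8/9.
The radius of convergence is the smallest modulus among the singular points: -1/4 + (1/20)*sqrt(145).
The factor ζ**2 + ζ/2 - 3/10 splits as (ζ - a)(ζ - a') with a = -1/4 - (1/20)*sqrt(145), a' = -1/4 + (1/20)*sqrt(145). At the order-1 pole a set g(ζ) = (ζ - a)*f(ζ) = [(31*ζ/14 - 3/2)/(ζ - 8/9)] / (ζ - a').
Simple pole: residue = g(a) at a = -1/4 - (1/20)*sqrt(145), which is -2655/10598 - (4977/43906)*sqrt(145).
The factor ζ**2 + ζ/2 - 3/10 splits as (ζ - a)(ζ - a') with a = -1/4 + (1/20)*sqrt(145), a' = -1/4 - (1/20)*sqrt(145). At the order-1 pole a set g(ζ) = (ζ - a)*f(ζ) = [(31*ζ/14 - 3/2)/(ζ - 8/9)] / (ζ - a').
Simple pole: residue = g(a) at a = -1/4 + (1/20)*sqrt(145), which is -2655/10598 + (4977/43906)*sqrt(145).
At the order-1 pole 8/9 set g(ζ) = (ζ - (8/9))*f(ζ) = (31*ζ/14 - 3/2)/(ζ**2 + ζ/2 - 3/10).
Simple pole: residue = g(a) at a = 8/9, which is 2655/5299.
List the singular points by increasing real part (a conjugate pair: the negative imaginary part first).


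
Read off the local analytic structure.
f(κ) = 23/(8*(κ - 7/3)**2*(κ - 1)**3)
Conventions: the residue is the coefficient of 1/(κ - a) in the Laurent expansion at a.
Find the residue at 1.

The residue is 5589/2048.

At the order-3 pole 1 set g(κ) = (κ - (1))^3*f(κ) = 23/(8*(κ - 7/3)**2).
Order-3 pole: residue = g''(a)/2; g''(1) = 5589/1024, so the residue is 5589/2048.


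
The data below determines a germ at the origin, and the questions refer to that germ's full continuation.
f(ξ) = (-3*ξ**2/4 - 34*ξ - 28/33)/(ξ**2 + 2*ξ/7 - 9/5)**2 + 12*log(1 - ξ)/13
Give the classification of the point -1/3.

The point is a regular point.

Denominator factors: ξ**2 + 2*ξ/7 - 9/5 = -562/315 at ξ = -1/3 — none vanishes.
Branch term log(1 - ξ/(1)): argument at -1/3 is 4/3, nonzero, so -1/3 is not its branch point (a point on a principal cut is still regular for the continued germ).
So the germ continues analytically to -1/3.


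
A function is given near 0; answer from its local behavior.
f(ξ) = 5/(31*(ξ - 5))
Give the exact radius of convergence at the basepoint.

The radius of convergence is 5.

Denominator factor (ξ - 5): pole of order 1 at 5, modulus 5.
The radius of convergence is the smallest modulus among the singular points: 5.


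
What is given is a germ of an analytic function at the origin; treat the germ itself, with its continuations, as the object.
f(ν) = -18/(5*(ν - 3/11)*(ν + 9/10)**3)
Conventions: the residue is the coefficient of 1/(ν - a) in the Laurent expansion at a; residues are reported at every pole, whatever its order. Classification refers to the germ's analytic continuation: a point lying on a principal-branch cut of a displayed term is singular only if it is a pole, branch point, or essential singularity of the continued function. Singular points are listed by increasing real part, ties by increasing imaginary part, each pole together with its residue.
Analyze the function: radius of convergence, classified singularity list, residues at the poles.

Radius of convergence at 0: 3/11.
At -9/10: a pole of order 3; residue 532400/238521.
At 3/11: a pole of order 1; residue -532400/238521.

Denominator factor (ν + 9/10)^3: pole of order 3 at -9/10, modulus 9/10.
Denominator factor (ν - 3/11): pole of order 1 at 3/11, modulus 3/11.
The radius of convergence is the smallest modulus among the singular points: 3/11.
At the order-3 pole -9/10 set g(ν) = (ν - (-9/10))^3*f(ν) = -18/(5*(ν - 3/11)).
Order-3 pole: residue = g''(a)/2; g''(-9/10) = 1064800/238521, so the residue is 532400/238521.
At the order-1 pole 3/11 set g(ν) = (ν - (3/11))*f(ν) = -18/(5*(ν + 9/10)**3).
Simple pole: residue = g(a) at a = 3/11, which is -532400/238521.
List the singular points by increasing real part (a conjugate pair: the negative imaginary part first).


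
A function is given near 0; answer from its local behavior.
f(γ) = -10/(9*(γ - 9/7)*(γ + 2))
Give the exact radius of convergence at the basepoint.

The radius of convergence is 9/7.

Denominator factor (γ + 2): pole of order 1 at -2, modulus 2.
Denominator factor (γ - 9/7): pole of order 1 at 9/7, modulus 9/7.
The radius of convergence is the smallest modulus among the singular points: 9/7.


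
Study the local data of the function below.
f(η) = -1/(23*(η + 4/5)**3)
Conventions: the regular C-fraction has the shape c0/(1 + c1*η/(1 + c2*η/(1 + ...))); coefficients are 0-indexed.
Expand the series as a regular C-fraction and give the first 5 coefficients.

The regular C-fraction coefficients are [-125/1472, 15/4, -5/4, 5/6, -5/24].

Taylor coefficients (expand at 0): a_0 = -125/1472, a_1 = 1875/5888, a_2 = -9375/11776, a_3 = 78125/47104, a_4 = -1171875/376832.
c0 = a_0 = -125/1472. Peel one level at a time: if S = 1 + c*η/S' with S'(0) = 1, then c is the η-coefficient of S and S' = c*η/(S - 1).
S_1 = c0/f = 1 + (15/4)*η + (75/16)*η^2 + ...; c1 = 15/4.
S_2 = c1*η/(S_1 - 1) = 1 + (-5/4)*η + (25/24)*η^2 + ...; c2 = -5/4.
S_3 = c2*η/(S_2 - 1) = 1 + (5/6)*η + (25/144)*η^2 + ...; c3 = 5/6.
S_4 = c3*η/(S_3 - 1) = 1 + (-5/24)*η + ...; c4 = -5/24.


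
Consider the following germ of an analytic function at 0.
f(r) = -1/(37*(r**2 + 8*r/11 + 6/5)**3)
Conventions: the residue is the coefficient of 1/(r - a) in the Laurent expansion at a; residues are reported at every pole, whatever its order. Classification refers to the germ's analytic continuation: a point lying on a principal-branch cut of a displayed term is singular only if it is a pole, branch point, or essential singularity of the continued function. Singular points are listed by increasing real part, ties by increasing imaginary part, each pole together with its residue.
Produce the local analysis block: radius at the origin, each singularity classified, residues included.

Denominator factor (r**2 + 8*r/11 + 6/5)^3: discriminant -2584/605, complex-conjugate roots (-4/11) + ((1/55)*sqrt(3230))*i and (-4/11) - ((1/55)*sqrt(3230))*i; poles of order 3, moduli (1/5)*sqrt(30) and (1/5)*sqrt(30).
The radius of convergence is the smallest modulus among the singular points: (1/5)*sqrt(30).
The factor r**2 + 8*r/11 + 6/5 splits as (r - a)(r - a') with a = (-4/11) - ((1/55)*sqrt(3230))*i, a' = (-4/11) + ((1/55)*sqrt(3230))*i. At the order-3 pole a set g(r) = (r - a)^3*f(r) = [-1/37] / (r - a')^3.
Order-3 pole: residue = g''(a)/2; g''((-4/11) - ((1/55)*sqrt(3230))*i) = -((12078825/79797496256)*sqrt(3230))*i, so the residue is -((12078825/159594992512)*sqrt(3230))*i.
The factor r**2 + 8*r/11 + 6/5 splits as (r - a)(r - a') with a = (-4/11) + ((1/55)*sqrt(3230))*i, a' = (-4/11) - ((1/55)*sqrt(3230))*i. At the order-3 pole a set g(r) = (r - a)^3*f(r) = [-1/37] / (r - a')^3.
Order-3 pole: residue = g''(a)/2; g''((-4/11) + ((1/55)*sqrt(3230))*i) = ((12078825/79797496256)*sqrt(3230))*i, so the residue is ((12078825/159594992512)*sqrt(3230))*i.
List the singular points by increasing real part (a conjugate pair: the negative imaginary part first).

Radius of convergence at 0: (1/5)*sqrt(30).
At (-4/11) - ((1/55)*sqrt(3230))*i: a pole of order 3; residue -((12078825/159594992512)*sqrt(3230))*i.
At (-4/11) + ((1/55)*sqrt(3230))*i: a pole of order 3; residue ((12078825/159594992512)*sqrt(3230))*i.


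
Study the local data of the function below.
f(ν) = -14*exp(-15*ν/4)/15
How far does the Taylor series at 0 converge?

The factor exp(-15*ν/4) is entire and contributes no finite singular point.
The polynomial part has no poles.
No finite singular points: the Taylor series at 0 converges everywhere.

The radius of convergence is infinite.


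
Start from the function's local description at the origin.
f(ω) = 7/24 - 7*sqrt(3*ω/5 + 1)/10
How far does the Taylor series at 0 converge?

The radius of convergence is 5/3.

Branch term (-7/10)*sqrt(1 - ω/(-5/3)): its argument vanishes at ω = -5/3, a square-root branch point, modulus 5/3.
The radius of convergence is the smallest modulus among the singular points: 5/3.


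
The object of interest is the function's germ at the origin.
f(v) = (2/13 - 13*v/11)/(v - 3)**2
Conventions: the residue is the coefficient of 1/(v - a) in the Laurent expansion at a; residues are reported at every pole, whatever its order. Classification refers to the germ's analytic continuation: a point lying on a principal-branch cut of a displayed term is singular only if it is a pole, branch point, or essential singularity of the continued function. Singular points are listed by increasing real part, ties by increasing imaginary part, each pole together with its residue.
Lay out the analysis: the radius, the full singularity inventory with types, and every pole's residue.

Radius of convergence at 0: 3.
At 3: a pole of order 2; residue -13/11.

Denominator factor (v - 3)^2: pole of order 2 at 3, modulus 3.
The radius of convergence is the smallest modulus among the singular points: 3.
At the order-2 pole 3 set g(v) = (v - (3))^2*f(v) = 2/13 - 13*v/11.
Order-2 pole: residue = g'(a); g'(3) = -13/11, so the residue is -13/11.


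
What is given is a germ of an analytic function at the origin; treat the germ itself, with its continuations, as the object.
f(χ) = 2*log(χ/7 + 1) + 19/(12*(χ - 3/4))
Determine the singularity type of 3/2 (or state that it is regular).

The point is a regular point.

Denominator factors: χ - 3/4 = 3/4 at χ = 3/2 — none vanishes.
Branch term log(1 - χ/(-7)): argument at 3/2 is 17/14, nonzero, so 3/2 is not its branch point (a point on a principal cut is still regular for the continued germ).
So the germ continues analytically to 3/2.


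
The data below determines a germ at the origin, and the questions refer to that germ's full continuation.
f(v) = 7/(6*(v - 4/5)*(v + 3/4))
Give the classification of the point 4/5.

The point is a pole of order 1.

The denominator factor v - 4/5 vanishes at 4/5 and appears to the power 1; the numerator there equals 7/6, nonzero, and no other factor vanishes.
Hence a pole whose order is the multiplicity, 1.


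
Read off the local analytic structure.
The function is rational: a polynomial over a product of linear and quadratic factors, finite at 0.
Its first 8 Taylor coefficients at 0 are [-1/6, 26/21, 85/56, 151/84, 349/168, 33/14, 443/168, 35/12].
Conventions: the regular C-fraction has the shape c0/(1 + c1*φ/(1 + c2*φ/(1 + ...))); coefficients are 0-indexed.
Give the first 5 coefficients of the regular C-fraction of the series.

The regular C-fraction coefficients are [-1/6, 52/7, -12601/1456, 15463/2621008, -9828/12601].

Taylor coefficients (read off): a_0 = -1/6, a_1 = 26/21, a_2 = 85/56, a_3 = 151/84, a_4 = 349/168.
c0 = a_0 = -1/6. Peel one level at a time: if S = 1 + c*φ/S' with S'(0) = 1, then c is the φ-coefficient of S and S' = c*φ/(S - 1).
S_1 = c0/f = 1 + (52/7)*φ + (12601/196)*φ^2 + ...; c1 = 52/7.
S_2 = c1*φ/(S_1 - 1) = 1 + (-12601/1456)*φ + (2209/43264)*φ^2 + ...; c2 = -12601/1456.
S_3 = c2*φ/(S_2 - 1) = 1 + (15463/2621008)*φ + (2922507/635140804)*φ^2 + ...; c3 = 15463/2621008.
S_4 = c3*φ/(S_3 - 1) = 1 + (-9828/12601)*φ + ...; c4 = -9828/12601.


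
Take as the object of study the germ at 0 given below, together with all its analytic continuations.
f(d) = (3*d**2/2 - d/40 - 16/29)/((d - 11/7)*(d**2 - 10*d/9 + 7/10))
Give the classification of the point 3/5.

The point is a regular point.

Denominator factors: d - 11/7 = -34/35 at d = 3/5; d**2 - 10*d/9 + 7/10 = 59/150 at d = 3/5 — none vanishes.
So the germ continues analytically to 3/5.


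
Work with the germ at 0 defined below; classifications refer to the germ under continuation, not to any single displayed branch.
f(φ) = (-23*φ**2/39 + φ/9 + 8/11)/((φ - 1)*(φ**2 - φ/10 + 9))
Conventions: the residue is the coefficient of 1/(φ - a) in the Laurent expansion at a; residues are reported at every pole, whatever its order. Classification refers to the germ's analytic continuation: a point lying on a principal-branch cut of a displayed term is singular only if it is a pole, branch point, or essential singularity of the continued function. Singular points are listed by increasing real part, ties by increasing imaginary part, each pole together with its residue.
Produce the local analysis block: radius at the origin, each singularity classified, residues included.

Radius of convergence at 0: 1.
At (1/20) - ((1/20)*sqrt(3599))*i: a pole of order 1; residue (-78341/254826) - ((1355621/917118774)*sqrt(3599))*i.
At (1/20) + ((1/20)*sqrt(3599))*i: a pole of order 1; residue (-78341/254826) + ((1355621/917118774)*sqrt(3599))*i.
At 1: a pole of order 1; residue 3200/127413.

Denominator factor (φ**2 - φ/10 + 9): discriminant -3599/100, complex-conjugate roots (1/20) + ((1/20)*sqrt(3599))*i and (1/20) - ((1/20)*sqrt(3599))*i; poles of order 1, moduli 3 and 3.
Denominator factor (φ - 1): pole of order 1 at 1, modulus 1.
The radius of convergence is the smallest modulus among the singular points: 1.
The factor φ**2 - φ/10 + 9 splits as (φ - a)(φ - a') with a = (1/20) - ((1/20)*sqrt(3599))*i, a' = (1/20) + ((1/20)*sqrt(3599))*i. At the order-1 pole a set g(φ) = (φ - a)*f(φ) = [(-23*φ**2/39 + φ/9 + 8/11)/(φ - 1)] / (φ - a').
Simple pole: residue = g(a) at a = (1/20) - ((1/20)*sqrt(3599))*i, which is (-78341/254826) - ((1355621/917118774)*sqrt(3599))*i.
The factor φ**2 - φ/10 + 9 splits as (φ - a)(φ - a') with a = (1/20) + ((1/20)*sqrt(3599))*i, a' = (1/20) - ((1/20)*sqrt(3599))*i. At the order-1 pole a set g(φ) = (φ - a)*f(φ) = [(-23*φ**2/39 + φ/9 + 8/11)/(φ - 1)] / (φ - a').
Simple pole: residue = g(a) at a = (1/20) + ((1/20)*sqrt(3599))*i, which is (-78341/254826) + ((1355621/917118774)*sqrt(3599))*i.
At the order-1 pole 1 set g(φ) = (φ - (1))*f(φ) = (-23*φ**2/39 + φ/9 + 8/11)/(φ**2 - φ/10 + 9).
Simple pole: residue = g(a) at a = 1, which is 3200/127413.
List the singular points by increasing real part (a conjugate pair: the negative imaginary part first).


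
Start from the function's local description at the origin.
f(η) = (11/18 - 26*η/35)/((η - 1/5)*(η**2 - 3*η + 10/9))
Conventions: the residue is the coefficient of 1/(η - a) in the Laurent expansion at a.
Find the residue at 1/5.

The residue is 47/56.

At the order-1 pole 1/5 set g(η) = (η - (1/5))*f(η) = (11/18 - 26*η/35)/(η**2 - 3*η + 10/9).
Simple pole: residue = g(a) at a = 1/5, which is 47/56.


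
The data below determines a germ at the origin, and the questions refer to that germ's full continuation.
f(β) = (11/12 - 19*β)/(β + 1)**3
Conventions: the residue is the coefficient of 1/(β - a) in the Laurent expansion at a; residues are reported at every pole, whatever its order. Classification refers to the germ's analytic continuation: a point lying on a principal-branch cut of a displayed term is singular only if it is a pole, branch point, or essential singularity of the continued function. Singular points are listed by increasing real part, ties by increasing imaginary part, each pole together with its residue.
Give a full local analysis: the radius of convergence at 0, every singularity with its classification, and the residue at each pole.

Radius of convergence at 0: 1.
At -1: a pole of order 3; residue 0.

Denominator factor (β + 1)^3: pole of order 3 at -1, modulus 1.
The radius of convergence is the smallest modulus among the singular points: 1.
At the order-3 pole -1 set g(β) = (β - (-1))^3*f(β) = 11/12 - 19*β.
Order-3 pole: residue = g''(a)/2; g''(-1) = 0, so the residue is 0.


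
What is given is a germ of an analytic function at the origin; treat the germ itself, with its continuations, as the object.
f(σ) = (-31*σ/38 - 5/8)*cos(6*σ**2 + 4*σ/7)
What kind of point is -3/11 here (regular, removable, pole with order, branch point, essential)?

There is no denominator, hence no pole anywhere.
The factor cos(6*σ**2 + 4*σ/7) is entire.
So the germ continues analytically to -3/11.

The point is a regular point.


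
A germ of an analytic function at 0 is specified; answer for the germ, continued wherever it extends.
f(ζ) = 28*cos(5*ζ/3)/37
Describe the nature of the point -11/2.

The point is a regular point.

There is no denominator, hence no pole anywhere.
The factor cos(5*ζ/3) is entire.
So the germ continues analytically to -11/2.


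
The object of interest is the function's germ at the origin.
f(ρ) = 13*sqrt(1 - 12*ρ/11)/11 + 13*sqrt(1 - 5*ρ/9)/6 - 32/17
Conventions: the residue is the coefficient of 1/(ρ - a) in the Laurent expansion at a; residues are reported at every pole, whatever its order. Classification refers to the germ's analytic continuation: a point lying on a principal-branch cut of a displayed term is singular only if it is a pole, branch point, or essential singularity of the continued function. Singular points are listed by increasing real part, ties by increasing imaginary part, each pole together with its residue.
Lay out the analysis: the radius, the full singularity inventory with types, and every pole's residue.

Branch term (13/6)*sqrt(1 - ρ/(9/5)): its argument vanishes at ρ = 9/5, a square-root branch point, modulus 9/5.
Branch term (13/11)*sqrt(1 - ρ/(11/12)): its argument vanishes at ρ = 11/12, a square-root branch point, modulus 11/12.
The radius of convergence is the smallest modulus among the singular points: 11/12.
List the singular points by increasing real part (a conjugate pair: the negative imaginary part first).

Radius of convergence at 0: 11/12.
At 11/12: an algebraic (square-root) branch point.
At 9/5: an algebraic (square-root) branch point.


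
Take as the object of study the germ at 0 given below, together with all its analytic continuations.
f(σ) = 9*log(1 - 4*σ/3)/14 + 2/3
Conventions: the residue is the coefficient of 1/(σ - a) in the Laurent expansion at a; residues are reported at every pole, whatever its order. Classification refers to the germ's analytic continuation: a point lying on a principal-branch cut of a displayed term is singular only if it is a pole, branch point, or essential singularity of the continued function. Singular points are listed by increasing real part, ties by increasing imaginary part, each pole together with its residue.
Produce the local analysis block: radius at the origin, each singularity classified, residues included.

Radius of convergence at 0: 3/4.
At 3/4: a logarithmic branch point.

Branch term (9/14)*log(1 - σ/(3/4)): its argument vanishes at σ = 3/4, a logarithmic branch point, modulus 3/4.
The radius of convergence is the smallest modulus among the singular points: 3/4.


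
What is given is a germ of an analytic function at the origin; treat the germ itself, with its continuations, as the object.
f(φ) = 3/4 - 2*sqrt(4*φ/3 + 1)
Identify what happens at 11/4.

The point is a regular point.

There is no denominator, hence no pole anywhere.
Branch term sqrt(1 - φ/(-3/4)): argument at 11/4 is 14/3, nonzero, so 11/4 is not its branch point (a point on a principal cut is still regular for the continued germ).
So the germ continues analytically to 11/4.


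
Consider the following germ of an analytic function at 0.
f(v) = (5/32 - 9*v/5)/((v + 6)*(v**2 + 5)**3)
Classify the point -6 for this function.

The point is a pole of order 1.

The denominator factor v + 6 vanishes at -6 and appears to the power 1; the numerator there equals 1753/160, nonzero, and no other factor vanishes.
Hence a pole whose order is the multiplicity, 1.


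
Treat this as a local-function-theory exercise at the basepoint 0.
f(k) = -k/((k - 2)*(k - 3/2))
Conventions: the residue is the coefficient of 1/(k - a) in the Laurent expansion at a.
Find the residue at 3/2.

At the order-1 pole 3/2 set g(k) = (k - (3/2))*f(k) = -k/(k - 2).
Simple pole: residue = g(a) at a = 3/2, which is 3.

The residue is 3.


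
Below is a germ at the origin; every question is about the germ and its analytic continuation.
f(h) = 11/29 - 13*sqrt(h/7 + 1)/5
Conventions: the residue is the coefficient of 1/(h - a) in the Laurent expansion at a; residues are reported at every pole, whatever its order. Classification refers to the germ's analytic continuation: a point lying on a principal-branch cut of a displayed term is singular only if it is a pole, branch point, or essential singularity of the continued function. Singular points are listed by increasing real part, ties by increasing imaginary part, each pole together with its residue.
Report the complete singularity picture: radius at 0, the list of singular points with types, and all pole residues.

Radius of convergence at 0: 7.
At -7: an algebraic (square-root) branch point.

Branch term (-13/5)*sqrt(1 - h/(-7)): its argument vanishes at h = -7, a square-root branch point, modulus 7.
The radius of convergence is the smallest modulus among the singular points: 7.


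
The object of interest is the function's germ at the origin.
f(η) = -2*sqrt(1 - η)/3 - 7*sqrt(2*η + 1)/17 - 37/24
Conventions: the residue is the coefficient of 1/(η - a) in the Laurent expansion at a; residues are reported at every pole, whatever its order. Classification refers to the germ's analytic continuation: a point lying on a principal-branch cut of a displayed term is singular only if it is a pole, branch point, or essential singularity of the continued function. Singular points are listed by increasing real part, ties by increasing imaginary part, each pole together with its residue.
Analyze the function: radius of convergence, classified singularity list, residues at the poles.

Branch term (-2/3)*sqrt(1 - η/(1)): its argument vanishes at η = 1, a square-root branch point, modulus 1.
Branch term (-7/17)*sqrt(1 - η/(-1/2)): its argument vanishes at η = -1/2, a square-root branch point, modulus 1/2.
The radius of convergence is the smallest modulus among the singular points: 1/2.
List the singular points by increasing real part (a conjugate pair: the negative imaginary part first).

Radius of convergence at 0: 1/2.
At -1/2: an algebraic (square-root) branch point.
At 1: an algebraic (square-root) branch point.


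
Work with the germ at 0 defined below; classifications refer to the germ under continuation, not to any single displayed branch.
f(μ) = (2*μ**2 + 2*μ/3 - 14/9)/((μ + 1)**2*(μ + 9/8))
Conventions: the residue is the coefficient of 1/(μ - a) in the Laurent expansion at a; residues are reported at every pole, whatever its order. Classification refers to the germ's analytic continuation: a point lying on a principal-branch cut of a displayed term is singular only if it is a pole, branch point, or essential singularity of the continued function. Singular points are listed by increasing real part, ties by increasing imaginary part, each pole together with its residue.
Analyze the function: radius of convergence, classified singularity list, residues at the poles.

Denominator factor (μ + 9/8): pole of order 1 at -9/8, modulus 9/8.
Denominator factor (μ + 1)^2: pole of order 2 at -1, modulus 1.
The radius of convergence is the smallest modulus among the singular points: 1.
At the order-1 pole -9/8 set g(μ) = (μ - (-9/8))*f(μ) = (2*μ**2 + 2*μ/3 - 14/9)/(μ + 1)**2.
Simple pole: residue = g(a) at a = -9/8, which is 130/9.
At the order-2 pole -1 set g(μ) = (μ - (-1))^2*f(μ) = (2*μ**2 + 2*μ/3 - 14/9)/(μ + 9/8).
Order-2 pole: residue = g'(a); g'(-1) = -112/9, so the residue is -112/9.
List the singular points by increasing real part (a conjugate pair: the negative imaginary part first).

Radius of convergence at 0: 1.
At -9/8: a pole of order 1; residue 130/9.
At -1: a pole of order 2; residue -112/9.


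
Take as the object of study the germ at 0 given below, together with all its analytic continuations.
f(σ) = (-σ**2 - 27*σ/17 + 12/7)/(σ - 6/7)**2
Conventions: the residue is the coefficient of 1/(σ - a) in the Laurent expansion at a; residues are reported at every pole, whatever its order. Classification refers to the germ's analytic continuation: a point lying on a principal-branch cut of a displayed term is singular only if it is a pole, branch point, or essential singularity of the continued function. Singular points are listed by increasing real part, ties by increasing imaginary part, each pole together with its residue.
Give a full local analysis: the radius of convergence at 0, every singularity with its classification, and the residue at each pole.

Denominator factor (σ - 6/7)^2: pole of order 2 at 6/7, modulus 6/7.
The radius of convergence is the smallest modulus among the singular points: 6/7.
At the order-2 pole 6/7 set g(σ) = (σ - (6/7))^2*f(σ) = -σ**2 - 27*σ/17 + 12/7.
Order-2 pole: residue = g'(a); g'(6/7) = -393/119, so the residue is -393/119.

Radius of convergence at 0: 6/7.
At 6/7: a pole of order 2; residue -393/119.


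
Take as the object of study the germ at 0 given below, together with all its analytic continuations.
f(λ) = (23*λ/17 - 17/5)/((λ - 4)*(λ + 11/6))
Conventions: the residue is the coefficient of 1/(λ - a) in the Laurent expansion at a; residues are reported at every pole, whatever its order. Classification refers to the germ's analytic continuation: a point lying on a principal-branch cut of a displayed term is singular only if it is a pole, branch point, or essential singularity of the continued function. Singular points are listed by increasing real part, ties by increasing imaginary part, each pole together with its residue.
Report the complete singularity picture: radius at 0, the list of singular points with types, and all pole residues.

Radius of convergence at 0: 11/6.
At -11/6: a pole of order 1; residue 2999/2975.
At 4: a pole of order 1; residue 1026/2975.

Denominator factor (λ - 4): pole of order 1 at 4, modulus 4.
Denominator factor (λ + 11/6): pole of order 1 at -11/6, modulus 11/6.
The radius of convergence is the smallest modulus among the singular points: 11/6.
At the order-1 pole -11/6 set g(λ) = (λ - (-11/6))*f(λ) = (23*λ/17 - 17/5)/(λ - 4).
Simple pole: residue = g(a) at a = -11/6, which is 2999/2975.
At the order-1 pole 4 set g(λ) = (λ - (4))*f(λ) = (23*λ/17 - 17/5)/(λ + 11/6).
Simple pole: residue = g(a) at a = 4, which is 1026/2975.
List the singular points by increasing real part (a conjugate pair: the negative imaginary part first).


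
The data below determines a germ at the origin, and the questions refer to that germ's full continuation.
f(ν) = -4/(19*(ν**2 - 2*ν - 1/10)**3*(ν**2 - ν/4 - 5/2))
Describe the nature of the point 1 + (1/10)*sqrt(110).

The denominator factor ν**2 - 2*ν - 1/10 vanishes at 1 + (1/10)*sqrt(110) and appears to the power 3; the numerator there equals -4/19, nonzero, and no other factor vanishes.
Hence a pole whose order is the multiplicity, 3.

The point is a pole of order 3.


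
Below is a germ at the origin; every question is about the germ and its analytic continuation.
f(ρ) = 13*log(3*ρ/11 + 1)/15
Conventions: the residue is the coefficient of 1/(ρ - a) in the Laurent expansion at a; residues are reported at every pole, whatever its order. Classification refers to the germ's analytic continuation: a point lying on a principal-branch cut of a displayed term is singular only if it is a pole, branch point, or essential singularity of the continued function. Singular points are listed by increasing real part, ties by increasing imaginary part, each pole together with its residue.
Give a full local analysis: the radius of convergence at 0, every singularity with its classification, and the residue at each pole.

Radius of convergence at 0: 11/3.
At -11/3: a logarithmic branch point.

Branch term (13/15)*log(1 - ρ/(-11/3)): its argument vanishes at ρ = -11/3, a logarithmic branch point, modulus 11/3.
The radius of convergence is the smallest modulus among the singular points: 11/3.


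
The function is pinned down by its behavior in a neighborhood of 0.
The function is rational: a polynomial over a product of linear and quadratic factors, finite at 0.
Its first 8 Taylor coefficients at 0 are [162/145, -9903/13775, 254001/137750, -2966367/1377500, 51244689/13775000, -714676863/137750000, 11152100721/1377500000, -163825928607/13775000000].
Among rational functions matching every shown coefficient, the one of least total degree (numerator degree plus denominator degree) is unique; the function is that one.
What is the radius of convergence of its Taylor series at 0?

No rational of total degree below 3 reproduces all 8 coefficients; solving the [1/2] Pade equations on them gives f(λ) = (-λ/19 - 27/29)/((λ - 5/4)*(λ + 2/3)), whose expansion matches every shown term.
Denominator factor (λ + 2/3): pole of order 1 at -2/3, modulus 2/3.
Denominator factor (λ - 5/4): pole of order 1 at 5/4, modulus 5/4.
The radius of convergence is the smallest modulus among the singular points: 2/3.

The radius of convergence is 2/3.


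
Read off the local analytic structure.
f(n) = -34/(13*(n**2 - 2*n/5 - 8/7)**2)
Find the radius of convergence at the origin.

Denominator factor (n**2 - 2*n/5 - 8/7)^2: discriminant 828/175, real irrational roots 1/5 + (3/35)*sqrt(161) and 1/5 - (3/35)*sqrt(161); poles of order 2, moduli 1/5 + (3/35)*sqrt(161) and -1/5 + (3/35)*sqrt(161).
The radius of convergence is the smallest modulus among the singular points: -1/5 + (3/35)*sqrt(161).

The radius of convergence is -1/5 + (3/35)*sqrt(161).


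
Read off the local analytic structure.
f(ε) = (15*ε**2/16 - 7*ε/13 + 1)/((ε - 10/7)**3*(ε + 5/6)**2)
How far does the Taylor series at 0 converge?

Denominator factor (ε - 10/7)^3: pole of order 3 at 10/7, modulus 10/7.
Denominator factor (ε + 5/6)^2: pole of order 2 at -5/6, modulus 5/6.
The radius of convergence is the smallest modulus among the singular points: 5/6.

The radius of convergence is 5/6.


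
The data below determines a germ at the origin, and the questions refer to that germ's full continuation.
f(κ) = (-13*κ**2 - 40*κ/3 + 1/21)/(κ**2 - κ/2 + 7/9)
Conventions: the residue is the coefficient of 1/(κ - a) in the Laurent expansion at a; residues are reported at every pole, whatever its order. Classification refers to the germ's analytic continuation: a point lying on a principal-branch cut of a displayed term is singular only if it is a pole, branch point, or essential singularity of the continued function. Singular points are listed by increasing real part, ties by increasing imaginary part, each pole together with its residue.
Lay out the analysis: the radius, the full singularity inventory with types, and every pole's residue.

Radius of convergence at 0: (1/3)*sqrt(7).
At (1/4) - ((1/12)*sqrt(103))*i: a pole of order 1; residue (-119/12) + ((2621/8652)*sqrt(103))*i.
At (1/4) + ((1/12)*sqrt(103))*i: a pole of order 1; residue (-119/12) - ((2621/8652)*sqrt(103))*i.

Denominator factor (κ**2 - κ/2 + 7/9): discriminant -103/36, complex-conjugate roots (1/4) + ((1/12)*sqrt(103))*i and (1/4) - ((1/12)*sqrt(103))*i; poles of order 1, moduli (1/3)*sqrt(7) and (1/3)*sqrt(7).
The radius of convergence is the smallest modulus among the singular points: (1/3)*sqrt(7).
The factor κ**2 - κ/2 + 7/9 splits as (κ - a)(κ - a') with a = (1/4) - ((1/12)*sqrt(103))*i, a' = (1/4) + ((1/12)*sqrt(103))*i. At the order-1 pole a set g(κ) = (κ - a)*f(κ) = [-13*κ**2 - 40*κ/3 + 1/21] / (κ - a').
Simple pole: residue = g(a) at a = (1/4) - ((1/12)*sqrt(103))*i, which is (-119/12) + ((2621/8652)*sqrt(103))*i.
The factor κ**2 - κ/2 + 7/9 splits as (κ - a)(κ - a') with a = (1/4) + ((1/12)*sqrt(103))*i, a' = (1/4) - ((1/12)*sqrt(103))*i. At the order-1 pole a set g(κ) = (κ - a)*f(κ) = [-13*κ**2 - 40*κ/3 + 1/21] / (κ - a').
Simple pole: residue = g(a) at a = (1/4) + ((1/12)*sqrt(103))*i, which is (-119/12) - ((2621/8652)*sqrt(103))*i.
List the singular points by increasing real part (a conjugate pair: the negative imaginary part first).


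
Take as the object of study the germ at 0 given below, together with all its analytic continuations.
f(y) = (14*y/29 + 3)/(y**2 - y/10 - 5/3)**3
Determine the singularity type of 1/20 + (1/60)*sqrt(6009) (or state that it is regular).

The point is a pole of order 3.

The denominator factor y**2 - y/10 - 5/3 vanishes at 1/20 + (1/60)*sqrt(6009) and appears to the power 3; the numerator there equals 877/290 + (7/870)*sqrt(6009), nonzero, and no other factor vanishes.
Hence a pole whose order is the multiplicity, 3.


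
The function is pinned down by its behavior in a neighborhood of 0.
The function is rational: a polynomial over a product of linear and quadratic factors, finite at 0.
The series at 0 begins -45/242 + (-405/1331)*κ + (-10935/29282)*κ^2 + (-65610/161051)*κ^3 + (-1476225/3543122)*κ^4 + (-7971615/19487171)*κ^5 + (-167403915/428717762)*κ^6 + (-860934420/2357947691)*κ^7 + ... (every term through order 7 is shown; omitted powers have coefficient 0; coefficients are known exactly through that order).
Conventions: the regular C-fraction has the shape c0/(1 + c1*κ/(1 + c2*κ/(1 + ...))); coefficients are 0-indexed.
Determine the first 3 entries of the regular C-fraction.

The regular C-fraction coefficients are [-45/242, -18/11, 9/22].

Taylor coefficients (read off): a_0 = -45/242, a_1 = -405/1331, a_2 = -10935/29282.
c0 = a_0 = -45/242. Peel one level at a time: if S = 1 + c*κ/S' with S'(0) = 1, then c is the κ-coefficient of S and S' = c*κ/(S - 1).
S_1 = c0/f = 1 + (-18/11)*κ + (81/121)*κ^2 + ...; c1 = -18/11.
S_2 = c1*κ/(S_1 - 1) = 1 + (9/22)*κ + ...; c2 = 9/22.


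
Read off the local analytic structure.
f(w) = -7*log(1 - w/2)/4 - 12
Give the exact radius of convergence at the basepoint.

Branch term (-7/4)*log(1 - w/(2)): its argument vanishes at w = 2, a logarithmic branch point, modulus 2.
The radius of convergence is the smallest modulus among the singular points: 2.

The radius of convergence is 2.


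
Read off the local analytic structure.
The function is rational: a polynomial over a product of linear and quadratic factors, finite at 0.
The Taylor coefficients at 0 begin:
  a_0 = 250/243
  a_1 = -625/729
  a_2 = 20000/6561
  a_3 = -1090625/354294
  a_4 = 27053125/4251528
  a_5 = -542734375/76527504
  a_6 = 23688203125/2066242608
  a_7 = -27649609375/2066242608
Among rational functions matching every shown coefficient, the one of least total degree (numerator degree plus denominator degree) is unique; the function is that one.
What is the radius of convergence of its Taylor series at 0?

The radius of convergence is -1/6 + (1/30)*sqrt(1105).

No rational of total degree below 6 reproduces all 8 coefficients; solving the [0/6] Pade equations on them gives f(n) = -16/(9*(n**2 - n/3 - 6/5)**3), whose expansion matches every shown term.
Denominator factor (n**2 - n/3 - 6/5)^3: discriminant 221/45, real irrational roots 1/6 + (1/30)*sqrt(1105) and 1/6 - (1/30)*sqrt(1105); poles of order 3, moduli 1/6 + (1/30)*sqrt(1105) and -1/6 + (1/30)*sqrt(1105).
The radius of convergence is the smallest modulus among the singular points: -1/6 + (1/30)*sqrt(1105).


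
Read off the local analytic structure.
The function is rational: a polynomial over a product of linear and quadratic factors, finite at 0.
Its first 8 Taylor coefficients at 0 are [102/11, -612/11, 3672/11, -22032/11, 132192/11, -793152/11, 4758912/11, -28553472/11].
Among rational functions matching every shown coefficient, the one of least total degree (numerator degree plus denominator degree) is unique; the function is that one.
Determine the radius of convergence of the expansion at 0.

No rational of total degree below 1 reproduces all 8 coefficients; solving the [0/1] Pade equations on them gives f(w) = 17/(11*(w + 1/6)), whose expansion matches every shown term.
Denominator factor (w + 1/6): pole of order 1 at -1/6, modulus 1/6.
The radius of convergence is the smallest modulus among the singular points: 1/6.

The radius of convergence is 1/6.
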